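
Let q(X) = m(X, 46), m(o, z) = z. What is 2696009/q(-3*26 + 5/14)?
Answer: 2696009/46 ≈ 58609.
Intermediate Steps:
q(X) = 46
2696009/q(-3*26 + 5/14) = 2696009/46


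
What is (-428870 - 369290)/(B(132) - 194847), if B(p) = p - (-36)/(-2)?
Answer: 72560/17703 ≈ 4.0987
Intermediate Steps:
B(p) = -18 + p (B(p) = p - (-36)*(-1)/2 = p - 9*2 = p - 18 = -18 + p)
(-428870 - 369290)/(B(132) - 194847) = (-428870 - 369290)/((-18 + 132) - 194847) = -798160/(114 - 194847) = -798160/(-194733) = -798160*(-1/194733) = 72560/17703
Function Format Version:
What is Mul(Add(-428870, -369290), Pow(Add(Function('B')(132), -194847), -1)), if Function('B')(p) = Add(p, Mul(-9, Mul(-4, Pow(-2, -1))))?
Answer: Rational(72560, 17703) ≈ 4.0987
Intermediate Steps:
Function('B')(p) = Add(-18, p) (Function('B')(p) = Add(p, Mul(-9, Mul(-4, Rational(-1, 2)))) = Add(p, Mul(-9, 2)) = Add(p, -18) = Add(-18, p))
Mul(Add(-428870, -369290), Pow(Add(Function('B')(132), -194847), -1)) = Mul(Add(-428870, -369290), Pow(Add(Add(-18, 132), -194847), -1)) = Mul(-798160, Pow(Add(114, -194847), -1)) = Mul(-798160, Pow(-194733, -1)) = Mul(-798160, Rational(-1, 194733)) = Rational(72560, 17703)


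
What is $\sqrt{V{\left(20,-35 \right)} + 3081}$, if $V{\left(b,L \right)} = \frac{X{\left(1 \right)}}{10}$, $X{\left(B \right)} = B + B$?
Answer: $\frac{\sqrt{77030}}{5} \approx 55.509$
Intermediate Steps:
$X{\left(B \right)} = 2 B$
$V{\left(b,L \right)} = \frac{1}{5}$ ($V{\left(b,L \right)} = \frac{2 \cdot 1}{10} = 2 \cdot \frac{1}{10} = \frac{1}{5}$)
$\sqrt{V{\left(20,-35 \right)} + 3081} = \sqrt{\frac{1}{5} + 3081} = \sqrt{\frac{15406}{5}} = \frac{\sqrt{77030}}{5}$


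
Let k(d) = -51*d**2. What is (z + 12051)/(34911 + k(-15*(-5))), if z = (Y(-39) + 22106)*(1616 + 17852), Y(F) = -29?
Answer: -15918781/9332 ≈ -1705.8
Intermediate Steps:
z = 429795036 (z = (-29 + 22106)*(1616 + 17852) = 22077*19468 = 429795036)
(z + 12051)/(34911 + k(-15*(-5))) = (429795036 + 12051)/(34911 - 51*(-15*(-5))**2) = 429807087/(34911 - 51*75**2) = 429807087/(34911 - 51*5625) = 429807087/(34911 - 286875) = 429807087/(-251964) = 429807087*(-1/251964) = -15918781/9332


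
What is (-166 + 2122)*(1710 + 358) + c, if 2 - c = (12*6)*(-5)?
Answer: 4045370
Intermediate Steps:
c = 362 (c = 2 - 12*6*(-5) = 2 - 72*(-5) = 2 - 1*(-360) = 2 + 360 = 362)
(-166 + 2122)*(1710 + 358) + c = (-166 + 2122)*(1710 + 358) + 362 = 1956*2068 + 362 = 4045008 + 362 = 4045370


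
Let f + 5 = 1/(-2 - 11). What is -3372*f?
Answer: 222552/13 ≈ 17119.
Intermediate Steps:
f = -66/13 (f = -5 + 1/(-2 - 11) = -5 + 1/(-13) = -5 - 1/13 = -66/13 ≈ -5.0769)
-3372*f = -3372*(-66/13) = 222552/13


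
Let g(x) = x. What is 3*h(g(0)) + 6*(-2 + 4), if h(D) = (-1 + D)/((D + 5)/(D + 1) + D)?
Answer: 57/5 ≈ 11.400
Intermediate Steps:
h(D) = (-1 + D)/(D + (5 + D)/(1 + D)) (h(D) = (-1 + D)/((5 + D)/(1 + D) + D) = (-1 + D)/(D + (5 + D)/(1 + D)))
3*h(g(0)) + 6*(-2 + 4) = 3*((-1 + 0**2)/(5 + 0**2 + 2*0)) + 6*(-2 + 4) = 3*((-1 + 0)/(5 + 0 + 0)) + 6*2 = 3*(-1/5) + 12 = -3/5 + 12 = 57/5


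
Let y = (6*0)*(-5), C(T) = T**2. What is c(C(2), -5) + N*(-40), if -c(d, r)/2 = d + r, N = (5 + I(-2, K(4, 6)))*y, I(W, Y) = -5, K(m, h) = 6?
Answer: 2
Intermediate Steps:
y = 0 (y = 0*(-5) = 0)
N = 0 (N = (5 - 5)*0 = 0*0 = 0)
c(d, r) = -2*d - 2*r (c(d, r) = -2*(d + r) = -2*d - 2*r)
c(C(2), -5) + N*(-40) = (-2*2**2 - 2*(-5)) + 0*(-40) = (-2*4 + 10) + 0 = (-8 + 10) + 0 = 2 + 0 = 2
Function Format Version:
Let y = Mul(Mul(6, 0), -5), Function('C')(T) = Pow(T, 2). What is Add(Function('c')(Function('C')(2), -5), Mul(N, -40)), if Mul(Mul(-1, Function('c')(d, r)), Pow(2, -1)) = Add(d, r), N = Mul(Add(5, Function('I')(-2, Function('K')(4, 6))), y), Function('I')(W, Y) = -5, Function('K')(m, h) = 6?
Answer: 2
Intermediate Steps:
y = 0 (y = Mul(0, -5) = 0)
N = 0 (N = Mul(Add(5, -5), 0) = Mul(0, 0) = 0)
Function('c')(d, r) = Add(Mul(-2, d), Mul(-2, r)) (Function('c')(d, r) = Mul(-2, Add(d, r)) = Add(Mul(-2, d), Mul(-2, r)))
Add(Function('c')(Function('C')(2), -5), Mul(N, -40)) = Add(Add(Mul(-2, Pow(2, 2)), Mul(-2, -5)), Mul(0, -40)) = Add(Add(Mul(-2, 4), 10), 0) = Add(Add(-8, 10), 0) = Add(2, 0) = 2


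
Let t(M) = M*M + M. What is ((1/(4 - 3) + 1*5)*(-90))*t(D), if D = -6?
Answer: -16200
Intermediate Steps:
t(M) = M + M² (t(M) = M² + M = M + M²)
((1/(4 - 3) + 1*5)*(-90))*t(D) = ((1/(4 - 3) + 1*5)*(-90))*(-6*(1 - 6)) = ((1/1 + 5)*(-90))*(-6*(-5)) = ((1 + 5)*(-90))*30 = (6*(-90))*30 = -540*30 = -16200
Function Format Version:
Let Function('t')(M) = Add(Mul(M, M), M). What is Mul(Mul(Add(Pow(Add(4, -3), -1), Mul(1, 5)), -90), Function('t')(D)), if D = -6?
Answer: -16200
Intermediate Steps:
Function('t')(M) = Add(M, Pow(M, 2)) (Function('t')(M) = Add(Pow(M, 2), M) = Add(M, Pow(M, 2)))
Mul(Mul(Add(Pow(Add(4, -3), -1), Mul(1, 5)), -90), Function('t')(D)) = Mul(Mul(Add(Pow(Add(4, -3), -1), Mul(1, 5)), -90), Mul(-6, Add(1, -6))) = Mul(Mul(Add(Pow(1, -1), 5), -90), Mul(-6, -5)) = Mul(Mul(Add(1, 5), -90), 30) = Mul(Mul(6, -90), 30) = Mul(-540, 30) = -16200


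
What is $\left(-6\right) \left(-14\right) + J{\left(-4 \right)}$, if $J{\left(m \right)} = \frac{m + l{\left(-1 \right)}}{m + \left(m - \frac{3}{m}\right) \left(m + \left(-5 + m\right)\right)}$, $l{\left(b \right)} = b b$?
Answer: $\frac{4280}{51} \approx 83.922$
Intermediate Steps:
$l{\left(b \right)} = b^{2}$
$J{\left(m \right)} = \frac{1 + m}{m + \left(-5 + 2 m\right) \left(m - \frac{3}{m}\right)}$ ($J{\left(m \right)} = \frac{m + \left(-1\right)^{2}}{m + \left(m - \frac{3}{m}\right) \left(m + \left(-5 + m\right)\right)} = \frac{m + 1}{m + \left(m - \frac{3}{m}\right) \left(-5 + 2 m\right)} = \frac{1 + m}{m + \left(-5 + 2 m\right) \left(m - \frac{3}{m}\right)}$)
$\left(-6\right) \left(-14\right) + J{\left(-4 \right)} = \left(-6\right) \left(-14\right) - \frac{4 \left(1 - 4\right)}{15 - -24 - 4 \left(-4\right)^{2} + 2 \left(-4\right)^{3}} = 84 - 4 \frac{1}{15 + 24 - 64 + 2 \left(-64\right)} \left(-3\right) = 84 - 4 \frac{1}{15 + 24 - 64 - 128} \left(-3\right) = 84 - 4 \frac{1}{-153} \left(-3\right) = 84 - \left(- \frac{4}{153}\right) \left(-3\right) = 84 - \frac{4}{51} = \frac{4280}{51}$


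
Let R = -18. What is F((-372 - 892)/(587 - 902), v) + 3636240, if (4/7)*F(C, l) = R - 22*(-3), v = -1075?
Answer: 3636324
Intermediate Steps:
F(C, l) = 84 (F(C, l) = 7*(-18 - 22*(-3))/4 = 7*(-18 + 66)/4 = (7/4)*48 = 84)
F((-372 - 892)/(587 - 902), v) + 3636240 = 84 + 3636240 = 3636324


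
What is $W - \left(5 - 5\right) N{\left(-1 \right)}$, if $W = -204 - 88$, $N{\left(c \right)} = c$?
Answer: $-292$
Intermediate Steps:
$W = -292$ ($W = -204 - 88 = -292$)
$W - \left(5 - 5\right) N{\left(-1 \right)} = -292 - \left(5 - 5\right) \left(-1\right) = -292 - 0 \left(-1\right) = -292 - 0 = -292 + 0 = -292$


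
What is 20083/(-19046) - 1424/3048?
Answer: -11041811/7256526 ≈ -1.5216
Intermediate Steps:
20083/(-19046) - 1424/3048 = 20083*(-1/19046) - 1424*1/3048 = -20083/19046 - 178/381 = -11041811/7256526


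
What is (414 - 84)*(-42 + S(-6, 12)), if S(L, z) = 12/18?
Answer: -13640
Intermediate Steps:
S(L, z) = 2/3 (S(L, z) = 12*(1/18) = 2/3)
(414 - 84)*(-42 + S(-6, 12)) = (414 - 84)*(-42 + 2/3) = 330*(-124/3) = -13640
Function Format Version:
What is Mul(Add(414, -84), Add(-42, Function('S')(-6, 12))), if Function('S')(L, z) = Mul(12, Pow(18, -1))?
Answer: -13640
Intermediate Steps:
Function('S')(L, z) = Rational(2, 3) (Function('S')(L, z) = Mul(12, Rational(1, 18)) = Rational(2, 3))
Mul(Add(414, -84), Add(-42, Function('S')(-6, 12))) = Mul(Add(414, -84), Add(-42, Rational(2, 3))) = Mul(330, Rational(-124, 3)) = -13640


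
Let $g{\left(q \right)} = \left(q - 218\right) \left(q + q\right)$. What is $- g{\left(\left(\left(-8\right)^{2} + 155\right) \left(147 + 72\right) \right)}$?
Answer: $-4579604046$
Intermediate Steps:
$g{\left(q \right)} = 2 q \left(-218 + q\right)$ ($g{\left(q \right)} = \left(-218 + q\right) 2 q = 2 q \left(-218 + q\right)$)
$- g{\left(\left(\left(-8\right)^{2} + 155\right) \left(147 + 72\right) \right)} = - 2 \left(\left(-8\right)^{2} + 155\right) \left(147 + 72\right) \left(-218 + \left(\left(-8\right)^{2} + 155\right) \left(147 + 72\right)\right) = - 2 \left(64 + 155\right) 219 \left(-218 + \left(64 + 155\right) 219\right) = - 2 \cdot 219 \cdot 219 \left(-218 + 219 \cdot 219\right) = - 2 \cdot 47961 \left(-218 + 47961\right) = - 2 \cdot 47961 \cdot 47743 = \left(-1\right) 4579604046 = -4579604046$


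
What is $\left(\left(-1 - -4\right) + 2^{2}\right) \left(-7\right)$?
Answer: $-49$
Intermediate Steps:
$\left(\left(-1 - -4\right) + 2^{2}\right) \left(-7\right) = \left(\left(-1 + 4\right) + 4\right) \left(-7\right) = \left(3 + 4\right) \left(-7\right) = 7 \left(-7\right) = -49$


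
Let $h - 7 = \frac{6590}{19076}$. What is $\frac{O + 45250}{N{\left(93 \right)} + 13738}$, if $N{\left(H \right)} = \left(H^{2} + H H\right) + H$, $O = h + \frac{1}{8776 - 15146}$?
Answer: $\frac{687425811008}{472826630185} \approx 1.4539$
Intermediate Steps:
$h = \frac{70061}{9538}$ ($h = 7 + \frac{6590}{19076} = 7 + 6590 \cdot \frac{1}{19076} = 7 + \frac{3295}{9538} = \frac{70061}{9538} \approx 7.3455$)
$O = \frac{111569758}{15189265}$ ($O = \frac{70061}{9538} + \frac{1}{8776 - 15146} = \frac{70061}{9538} + \frac{1}{-6370} = \frac{70061}{9538} - \frac{1}{6370} = \frac{111569758}{15189265} \approx 7.3453$)
$N{\left(H \right)} = H + 2 H^{2}$ ($N{\left(H \right)} = \left(H^{2} + H^{2}\right) + H = 2 H^{2} + H = H + 2 H^{2}$)
$\frac{O + 45250}{N{\left(93 \right)} + 13738} = \frac{\frac{111569758}{15189265} + 45250}{93 \left(1 + 2 \cdot 93\right) + 13738} = \frac{687425811008}{15189265 \left(93 \left(1 + 186\right) + 13738\right)} = \frac{687425811008}{15189265 \left(93 \cdot 187 + 13738\right)} = \frac{687425811008}{15189265 \left(17391 + 13738\right)} = \frac{687425811008}{15189265 \cdot 31129} = \frac{687425811008}{15189265} \cdot \frac{1}{31129} = \frac{687425811008}{472826630185}$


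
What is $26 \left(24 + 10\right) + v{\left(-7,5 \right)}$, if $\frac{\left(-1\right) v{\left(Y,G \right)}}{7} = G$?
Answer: $849$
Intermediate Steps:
$v{\left(Y,G \right)} = - 7 G$
$26 \left(24 + 10\right) + v{\left(-7,5 \right)} = 26 \left(24 + 10\right) - 35 = 26 \cdot 34 - 35 = 884 - 35 = 849$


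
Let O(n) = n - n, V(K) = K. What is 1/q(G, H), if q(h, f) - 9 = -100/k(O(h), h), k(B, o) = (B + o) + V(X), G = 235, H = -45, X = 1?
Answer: 59/506 ≈ 0.11660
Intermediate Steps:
O(n) = 0
k(B, o) = 1 + B + o (k(B, o) = (B + o) + 1 = 1 + B + o)
q(h, f) = 9 - 100/(1 + h) (q(h, f) = 9 - 100/(1 + 0 + h) = 9 - 100/(1 + h))
1/q(G, H) = 1/((-91 + 9*235)/(1 + 235)) = 1/((-91 + 2115)/236) = 1/((1/236)*2024) = 1/(506/59) = 59/506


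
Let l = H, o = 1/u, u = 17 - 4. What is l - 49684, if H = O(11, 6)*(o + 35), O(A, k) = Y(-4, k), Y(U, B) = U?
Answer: -647716/13 ≈ -49824.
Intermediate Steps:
u = 13
o = 1/13 ≈ 0.076923
O(A, k) = -4
H = -1824/13 (H = -4*(1/13 + 35) = -4*456/13 = -1824/13 ≈ -140.31)
l = -1824/13 ≈ -140.31
l - 49684 = -1824/13 - 49684 = -647716/13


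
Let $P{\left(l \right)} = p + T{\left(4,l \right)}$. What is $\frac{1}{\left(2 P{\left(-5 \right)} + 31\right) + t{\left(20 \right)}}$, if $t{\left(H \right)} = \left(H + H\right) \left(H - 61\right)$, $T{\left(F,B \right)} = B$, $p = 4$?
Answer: $- \frac{1}{1611} \approx -0.00062073$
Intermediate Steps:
$P{\left(l \right)} = 4 + l$
$t{\left(H \right)} = 2 H \left(-61 + H\right)$
$\frac{1}{\left(2 P{\left(-5 \right)} + 31\right) + t{\left(20 \right)}} = \frac{1}{\left(2 \left(4 - 5\right) + 31\right) + 2 \cdot 20 \left(-61 + 20\right)} = \frac{1}{\left(2 \left(-1\right) + 31\right) + 2 \cdot 20 \left(-41\right)} = \frac{1}{\left(-2 + 31\right) - 1640} = \frac{1}{29 - 1640} = \frac{1}{-1611} = - \frac{1}{1611}$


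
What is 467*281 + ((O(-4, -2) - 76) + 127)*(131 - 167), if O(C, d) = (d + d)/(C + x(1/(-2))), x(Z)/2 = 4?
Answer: 129427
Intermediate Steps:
x(Z) = 8 (x(Z) = 2*4 = 8)
O(C, d) = 2*d/(8 + C) (O(C, d) = (d + d)/(C + 8) = (2*d)/(8 + C) = 2*d/(8 + C))
467*281 + ((O(-4, -2) - 76) + 127)*(131 - 167) = 467*281 + ((2*(-2)/(8 - 4) - 76) + 127)*(131 - 167) = 131227 + ((2*(-2)/4 - 76) + 127)*(-36) = 131227 + ((2*(-2)*(¼) - 76) + 127)*(-36) = 131227 + ((-1 - 76) + 127)*(-36) = 131227 + (-77 + 127)*(-36) = 131227 + 50*(-36) = 131227 - 1800 = 129427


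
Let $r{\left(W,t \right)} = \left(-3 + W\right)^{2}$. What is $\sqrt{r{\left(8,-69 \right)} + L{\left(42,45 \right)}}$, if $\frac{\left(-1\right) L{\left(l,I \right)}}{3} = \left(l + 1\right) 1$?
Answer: $2 i \sqrt{26} \approx 10.198 i$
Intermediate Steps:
$L{\left(l,I \right)} = -3 - 3 l$ ($L{\left(l,I \right)} = - 3 \left(l + 1\right) 1 = - 3 \left(1 + l\right) 1 = - 3 \left(1 + l\right) = -3 - 3 l$)
$\sqrt{r{\left(8,-69 \right)} + L{\left(42,45 \right)}} = \sqrt{\left(-3 + 8\right)^{2} - 129} = \sqrt{5^{2} - 129} = \sqrt{25 - 129} = \sqrt{-104} = 2 i \sqrt{26}$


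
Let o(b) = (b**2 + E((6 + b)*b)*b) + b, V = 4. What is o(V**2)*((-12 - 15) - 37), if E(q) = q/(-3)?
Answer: 308224/3 ≈ 1.0274e+5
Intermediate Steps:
E(q) = -q/3 (E(q) = q*(-1/3) = -q/3)
o(b) = b + b**2 - b**2*(6 + b)/3 (o(b) = (b**2 + (-(6 + b)*b/3)*b) + b = (b**2 + (-b*(6 + b)/3)*b) + b = (b**2 - b**2*(6 + b)/3) + b = b + b**2 - b**2*(6 + b)/3)
o(V**2)*((-12 - 15) - 37) = (4**2*(1 - 1*4**2 - (4**2)**2/3))*((-12 - 15) - 37) = (16*(1 - 1*16 - 1/3*16**2))*(-27 - 37) = (16*(1 - 16 - 1/3*256))*(-64) = (16*(1 - 16 - 256/3))*(-64) = (16*(-301/3))*(-64) = -4816/3*(-64) = 308224/3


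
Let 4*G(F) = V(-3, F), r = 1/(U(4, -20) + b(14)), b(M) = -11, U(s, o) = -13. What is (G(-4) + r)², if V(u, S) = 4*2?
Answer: 2209/576 ≈ 3.8351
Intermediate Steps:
r = -1/24 (r = 1/(-13 - 11) = 1/(-24) = -1/24 ≈ -0.041667)
V(u, S) = 8
G(F) = 2 (G(F) = (¼)*8 = 2)
(G(-4) + r)² = (2 - 1/24)² = (47/24)² = 2209/576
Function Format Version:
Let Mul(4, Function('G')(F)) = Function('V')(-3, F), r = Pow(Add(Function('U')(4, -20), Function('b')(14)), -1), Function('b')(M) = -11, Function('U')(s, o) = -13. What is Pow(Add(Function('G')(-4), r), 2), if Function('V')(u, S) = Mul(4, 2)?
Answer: Rational(2209, 576) ≈ 3.8351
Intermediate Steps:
r = Rational(-1, 24) (r = Pow(Add(-13, -11), -1) = Pow(-24, -1) = Rational(-1, 24) ≈ -0.041667)
Function('V')(u, S) = 8
Function('G')(F) = 2 (Function('G')(F) = Mul(Rational(1, 4), 8) = 2)
Pow(Add(Function('G')(-4), r), 2) = Pow(Add(2, Rational(-1, 24)), 2) = Pow(Rational(47, 24), 2) = Rational(2209, 576)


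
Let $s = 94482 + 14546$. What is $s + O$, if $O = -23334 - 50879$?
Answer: $34815$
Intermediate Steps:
$s = 109028$
$O = -74213$ ($O = -23334 - 50879 = -74213$)
$s + O = 109028 - 74213 = 34815$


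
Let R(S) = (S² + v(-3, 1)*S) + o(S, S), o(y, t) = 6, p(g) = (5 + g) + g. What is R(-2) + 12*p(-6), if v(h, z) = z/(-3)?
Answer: -220/3 ≈ -73.333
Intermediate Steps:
p(g) = 5 + 2*g
v(h, z) = -z/3 (v(h, z) = z*(-⅓) = -z/3)
R(S) = 6 + S² - S/3 (R(S) = (S² + (-⅓*1)*S) + 6 = (S² - S/3) + 6 = 6 + S² - S/3)
R(-2) + 12*p(-6) = (6 + (-2)² - ⅓*(-2)) + 12*(5 + 2*(-6)) = (6 + 4 + ⅔) + 12*(5 - 12) = 32/3 + 12*(-7) = 32/3 - 84 = -220/3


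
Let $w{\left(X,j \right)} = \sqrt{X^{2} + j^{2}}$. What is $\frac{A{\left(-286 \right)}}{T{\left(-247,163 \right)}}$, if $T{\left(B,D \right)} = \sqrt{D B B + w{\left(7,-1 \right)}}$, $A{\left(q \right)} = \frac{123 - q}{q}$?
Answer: $- \frac{409}{286 \sqrt{9944467 + 5 \sqrt{2}}} \approx -0.00045349$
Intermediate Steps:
$A{\left(q \right)} = \frac{123 - q}{q}$
$T{\left(B,D \right)} = \sqrt{5 \sqrt{2} + D B^{2}}$ ($T{\left(B,D \right)} = \sqrt{D B B + \sqrt{7^{2} + \left(-1\right)^{2}}} = \sqrt{B D B + \sqrt{49 + 1}} = \sqrt{D B^{2} + \sqrt{50}} = \sqrt{D B^{2} + 5 \sqrt{2}} = \sqrt{5 \sqrt{2} + D B^{2}}$)
$\frac{A{\left(-286 \right)}}{T{\left(-247,163 \right)}} = \frac{\frac{1}{-286} \left(123 - -286\right)}{\sqrt{5 \sqrt{2} + 163 \left(-247\right)^{2}}} = \frac{\left(- \frac{1}{286}\right) \left(123 + 286\right)}{\sqrt{5 \sqrt{2} + 163 \cdot 61009}} = \frac{\left(- \frac{1}{286}\right) 409}{\sqrt{5 \sqrt{2} + 9944467}} = - \frac{409}{286 \sqrt{9944467 + 5 \sqrt{2}}}$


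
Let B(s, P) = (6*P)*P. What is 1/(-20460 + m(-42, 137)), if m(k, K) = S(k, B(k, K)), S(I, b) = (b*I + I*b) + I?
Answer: -1/9480078 ≈ -1.0548e-7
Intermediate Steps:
B(s, P) = 6*P**2
S(I, b) = I + 2*I*b (S(I, b) = (I*b + I*b) + I = 2*I*b + I = I + 2*I*b)
m(k, K) = k*(1 + 12*K**2) (m(k, K) = k*(1 + 2*(6*K**2)) = k*(1 + 12*K**2))
1/(-20460 + m(-42, 137)) = 1/(-20460 - 42*(1 + 12*137**2)) = 1/(-20460 - 42*(1 + 12*18769)) = 1/(-20460 - 42*(1 + 225228)) = 1/(-20460 - 42*225229) = 1/(-20460 - 9459618) = 1/(-9480078) = -1/9480078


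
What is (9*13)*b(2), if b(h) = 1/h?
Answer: 117/2 ≈ 58.500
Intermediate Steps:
b(h) = 1/h
(9*13)*b(2) = (9*13)/2 = 117*(1/2) = 117/2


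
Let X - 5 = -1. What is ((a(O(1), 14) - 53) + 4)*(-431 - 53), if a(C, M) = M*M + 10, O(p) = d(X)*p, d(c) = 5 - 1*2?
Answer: -75988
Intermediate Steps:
X = 4 (X = 5 - 1 = 4)
d(c) = 3 (d(c) = 5 - 2 = 3)
O(p) = 3*p
a(C, M) = 10 + M² (a(C, M) = M² + 10 = 10 + M²)
((a(O(1), 14) - 53) + 4)*(-431 - 53) = (((10 + 14²) - 53) + 4)*(-431 - 53) = (((10 + 196) - 53) + 4)*(-484) = ((206 - 53) + 4)*(-484) = (153 + 4)*(-484) = 157*(-484) = -75988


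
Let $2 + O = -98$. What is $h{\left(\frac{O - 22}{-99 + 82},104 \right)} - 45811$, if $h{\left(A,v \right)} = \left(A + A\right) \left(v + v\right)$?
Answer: $- \frac{728035}{17} \approx -42826.0$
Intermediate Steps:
$O = -100$ ($O = -2 - 98 = -100$)
$h{\left(A,v \right)} = 4 A v$ ($h{\left(A,v \right)} = 2 A 2 v = 4 A v$)
$h{\left(\frac{O - 22}{-99 + 82},104 \right)} - 45811 = 4 \frac{-100 - 22}{-99 + 82} \cdot 104 - 45811 = 4 \left(- \frac{122}{-17}\right) 104 - 45811 = 4 \left(\left(-122\right) \left(- \frac{1}{17}\right)\right) 104 - 45811 = 4 \cdot \frac{122}{17} \cdot 104 - 45811 = \frac{50752}{17} - 45811 = - \frac{728035}{17}$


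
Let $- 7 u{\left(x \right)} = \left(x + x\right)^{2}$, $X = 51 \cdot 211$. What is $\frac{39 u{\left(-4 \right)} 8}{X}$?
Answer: $- \frac{6656}{25109} \approx -0.26508$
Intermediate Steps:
$X = 10761$
$u{\left(x \right)} = - \frac{4 x^{2}}{7}$ ($u{\left(x \right)} = - \frac{\left(x + x\right)^{2}}{7} = - \frac{\left(2 x\right)^{2}}{7} = - \frac{4 x^{2}}{7}$)
$\frac{39 u{\left(-4 \right)} 8}{X} = \frac{39 \left(- \frac{4 \left(-4\right)^{2}}{7}\right) 8}{10761} = 39 \left(\left(- \frac{4}{7}\right) 16\right) 8 \cdot \frac{1}{10761} = 39 \left(- \frac{64}{7}\right) 8 \cdot \frac{1}{10761} = \left(- \frac{2496}{7}\right) 8 \cdot \frac{1}{10761} = \left(- \frac{19968}{7}\right) \frac{1}{10761} = - \frac{6656}{25109}$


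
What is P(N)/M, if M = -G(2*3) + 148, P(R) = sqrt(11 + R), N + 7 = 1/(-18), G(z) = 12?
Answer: sqrt(142)/816 ≈ 0.014603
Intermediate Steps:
N = -127/18 (N = -7 + 1/(-18) = -7 + 1*(-1/18) = -7 - 1/18 = -127/18 ≈ -7.0556)
M = 136 (M = -1*12 + 148 = -12 + 148 = 136)
P(N)/M = sqrt(11 - 127/18)/136 = sqrt(71/18)*(1/136) = (sqrt(142)/6)*(1/136) = sqrt(142)/816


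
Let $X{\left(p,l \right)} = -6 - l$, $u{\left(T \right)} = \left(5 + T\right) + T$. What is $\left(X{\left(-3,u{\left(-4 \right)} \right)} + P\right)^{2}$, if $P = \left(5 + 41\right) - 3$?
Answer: $1600$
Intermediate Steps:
$u{\left(T \right)} = 5 + 2 T$
$P = 43$ ($P = 46 - 3 = 43$)
$\left(X{\left(-3,u{\left(-4 \right)} \right)} + P\right)^{2} = \left(\left(-6 - \left(5 + 2 \left(-4\right)\right)\right) + 43\right)^{2} = \left(\left(-6 - \left(5 - 8\right)\right) + 43\right)^{2} = \left(\left(-6 - -3\right) + 43\right)^{2} = \left(\left(-6 + 3\right) + 43\right)^{2} = \left(-3 + 43\right)^{2} = 40^{2} = 1600$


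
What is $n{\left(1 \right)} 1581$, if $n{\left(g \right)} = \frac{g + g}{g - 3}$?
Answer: $-1581$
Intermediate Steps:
$n{\left(g \right)} = \frac{2 g}{-3 + g}$
$n{\left(1 \right)} 1581 = 2 \cdot 1 \frac{1}{-3 + 1} \cdot 1581 = 2 \cdot 1 \frac{1}{-2} \cdot 1581 = 2 \cdot 1 \left(- \frac{1}{2}\right) 1581 = \left(-1\right) 1581 = -1581$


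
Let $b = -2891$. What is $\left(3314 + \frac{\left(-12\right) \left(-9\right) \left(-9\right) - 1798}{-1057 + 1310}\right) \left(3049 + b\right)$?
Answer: $\frac{132036176}{253} \approx 5.2188 \cdot 10^{5}$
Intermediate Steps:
$\left(3314 + \frac{\left(-12\right) \left(-9\right) \left(-9\right) - 1798}{-1057 + 1310}\right) \left(3049 + b\right) = \left(3314 + \frac{\left(-12\right) \left(-9\right) \left(-9\right) - 1798}{-1057 + 1310}\right) \left(3049 - 2891\right) = \left(3314 + \frac{108 \left(-9\right) - 1798}{253}\right) 158 = \left(3314 + \left(-972 - 1798\right) \frac{1}{253}\right) 158 = \left(3314 - \frac{2770}{253}\right) 158 = \frac{835672}{253} \cdot 158 = \frac{132036176}{253}$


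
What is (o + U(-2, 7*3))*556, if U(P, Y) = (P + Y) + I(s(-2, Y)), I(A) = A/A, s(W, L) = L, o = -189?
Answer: -93964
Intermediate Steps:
I(A) = 1
U(P, Y) = 1 + P + Y (U(P, Y) = (P + Y) + 1 = 1 + P + Y)
(o + U(-2, 7*3))*556 = (-189 + (1 - 2 + 7*3))*556 = (-189 + (1 - 2 + 21))*556 = (-189 + 20)*556 = -169*556 = -93964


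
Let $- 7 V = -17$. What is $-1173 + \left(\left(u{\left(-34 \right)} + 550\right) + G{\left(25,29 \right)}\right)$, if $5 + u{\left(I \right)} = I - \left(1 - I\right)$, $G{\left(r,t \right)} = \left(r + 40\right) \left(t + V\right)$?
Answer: $\frac{9421}{7} \approx 1345.9$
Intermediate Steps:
$V = \frac{17}{7}$ ($V = \left(- \frac{1}{7}\right) \left(-17\right) = \frac{17}{7} \approx 2.4286$)
$G{\left(r,t \right)} = \left(40 + r\right) \left(\frac{17}{7} + t\right)$ ($G{\left(r,t \right)} = \left(r + 40\right) \left(t + \frac{17}{7}\right) = \left(40 + r\right) \left(\frac{17}{7} + t\right)$)
$u{\left(I \right)} = -6 + 2 I$ ($u{\left(I \right)} = -5 + \left(I - \left(1 - I\right)\right) = -5 + \left(I + \left(-1 + I\right)\right) = -5 + \left(-1 + 2 I\right) = -6 + 2 I$)
$-1173 + \left(\left(u{\left(-34 \right)} + 550\right) + G{\left(25,29 \right)}\right) = -1173 + \left(\left(\left(-6 + 2 \left(-34\right)\right) + 550\right) + \left(\frac{680}{7} + 40 \cdot 29 + \frac{17}{7} \cdot 25 + 25 \cdot 29\right)\right) = -1173 + \left(\left(\left(-6 - 68\right) + 550\right) + \left(\frac{680}{7} + 1160 + \frac{425}{7} + 725\right)\right) = -1173 + \left(\left(-74 + 550\right) + \frac{14300}{7}\right) = -1173 + \left(476 + \frac{14300}{7}\right) = -1173 + \frac{17632}{7} = \frac{9421}{7}$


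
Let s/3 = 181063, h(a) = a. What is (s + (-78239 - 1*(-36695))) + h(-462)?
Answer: 501183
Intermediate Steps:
s = 543189 (s = 3*181063 = 543189)
(s + (-78239 - 1*(-36695))) + h(-462) = (543189 + (-78239 - 1*(-36695))) - 462 = (543189 + (-78239 + 36695)) - 462 = (543189 - 41544) - 462 = 501645 - 462 = 501183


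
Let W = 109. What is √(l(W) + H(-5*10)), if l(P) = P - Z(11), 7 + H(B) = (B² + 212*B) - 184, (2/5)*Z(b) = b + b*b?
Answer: 8*I*√133 ≈ 92.26*I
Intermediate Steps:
Z(b) = 5*b/2 + 5*b²/2 (Z(b) = 5*(b + b*b)/2 = 5*(b + b²)/2 = 5*b/2 + 5*b²/2)
H(B) = -191 + B² + 212*B (H(B) = -7 + ((B² + 212*B) - 184) = -7 + (-184 + B² + 212*B) = -191 + B² + 212*B)
l(P) = -330 + P (l(P) = P - 5*11*(1 + 11)/2 = P - 5*11*12/2 = P - 1*330 = P - 330 = -330 + P)
√(l(W) + H(-5*10)) = √((-330 + 109) + (-191 + (-5*10)² + 212*(-5*10))) = √(-221 + (-191 + (-50)² + 212*(-50))) = √(-221 + (-191 + 2500 - 10600)) = √(-221 - 8291) = √(-8512) = 8*I*√133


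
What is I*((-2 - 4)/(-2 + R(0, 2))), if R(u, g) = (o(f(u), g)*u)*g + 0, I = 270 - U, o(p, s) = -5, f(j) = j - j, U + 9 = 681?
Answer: -1206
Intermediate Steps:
U = 672 (U = -9 + 681 = 672)
f(j) = 0
I = -402 (I = 270 - 1*672 = 270 - 672 = -402)
R(u, g) = -5*g*u (R(u, g) = (-5*u)*g + 0 = -5*g*u + 0 = -5*g*u)
I*((-2 - 4)/(-2 + R(0, 2))) = -402*(-2 - 4)/(-2 - 5*2*0) = -(-2412)/(-2 + 0) = -(-2412)/(-2) = -(-2412)*(-1)/2 = -402*3 = -1206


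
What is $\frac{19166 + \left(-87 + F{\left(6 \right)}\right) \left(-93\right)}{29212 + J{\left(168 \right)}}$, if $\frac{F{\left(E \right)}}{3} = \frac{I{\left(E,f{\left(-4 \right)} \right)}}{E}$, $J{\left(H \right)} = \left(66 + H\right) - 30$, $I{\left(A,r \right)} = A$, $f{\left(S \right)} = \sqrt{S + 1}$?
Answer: $\frac{13489}{14708} \approx 0.91712$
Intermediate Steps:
$f{\left(S \right)} = \sqrt{1 + S}$
$J{\left(H \right)} = 36 + H$
$F{\left(E \right)} = 3$ ($F{\left(E \right)} = 3 \frac{E}{E} = 3 \cdot 1 = 3$)
$\frac{19166 + \left(-87 + F{\left(6 \right)}\right) \left(-93\right)}{29212 + J{\left(168 \right)}} = \frac{19166 + \left(-87 + 3\right) \left(-93\right)}{29212 + \left(36 + 168\right)} = \frac{19166 - -7812}{29212 + 204} = \frac{19166 + 7812}{29416} = 26978 \cdot \frac{1}{29416} = \frac{13489}{14708}$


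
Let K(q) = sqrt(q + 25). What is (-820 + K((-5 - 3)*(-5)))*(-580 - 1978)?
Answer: 2097560 - 2558*sqrt(65) ≈ 2.0769e+6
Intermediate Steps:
K(q) = sqrt(25 + q)
(-820 + K((-5 - 3)*(-5)))*(-580 - 1978) = (-820 + sqrt(25 + (-5 - 3)*(-5)))*(-580 - 1978) = (-820 + sqrt(25 - 8*(-5)))*(-2558) = (-820 + sqrt(25 + 40))*(-2558) = (-820 + sqrt(65))*(-2558) = 2097560 - 2558*sqrt(65)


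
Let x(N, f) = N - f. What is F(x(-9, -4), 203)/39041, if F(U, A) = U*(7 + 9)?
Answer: -80/39041 ≈ -0.0020491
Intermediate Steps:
F(U, A) = 16*U (F(U, A) = U*16 = 16*U)
F(x(-9, -4), 203)/39041 = (16*(-9 - 1*(-4)))/39041 = (16*(-9 + 4))*(1/39041) = (16*(-5))*(1/39041) = -80*1/39041 = -80/39041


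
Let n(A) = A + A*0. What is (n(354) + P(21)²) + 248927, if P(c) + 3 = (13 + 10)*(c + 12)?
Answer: 820817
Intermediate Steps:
P(c) = 273 + 23*c (P(c) = -3 + (13 + 10)*(c + 12) = -3 + 23*(12 + c) = -3 + (276 + 23*c) = 273 + 23*c)
n(A) = A (n(A) = A + 0 = A)
(n(354) + P(21)²) + 248927 = (354 + (273 + 23*21)²) + 248927 = (354 + (273 + 483)²) + 248927 = (354 + 756²) + 248927 = (354 + 571536) + 248927 = 571890 + 248927 = 820817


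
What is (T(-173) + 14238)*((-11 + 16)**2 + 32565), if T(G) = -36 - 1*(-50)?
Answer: 464472680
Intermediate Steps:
T(G) = 14 (T(G) = -36 + 50 = 14)
(T(-173) + 14238)*((-11 + 16)**2 + 32565) = (14 + 14238)*((-11 + 16)**2 + 32565) = 14252*(5**2 + 32565) = 14252*(25 + 32565) = 14252*32590 = 464472680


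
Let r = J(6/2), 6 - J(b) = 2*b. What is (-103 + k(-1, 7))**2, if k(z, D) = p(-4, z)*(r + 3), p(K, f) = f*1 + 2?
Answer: 10000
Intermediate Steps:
p(K, f) = 2 + f (p(K, f) = f + 2 = 2 + f)
J(b) = 6 - 2*b
r = 0 (r = 6 - 12/2 = 6 - 2*3 = 6 - 6 = 0)
k(z, D) = 6 + 3*z (k(z, D) = (2 + z)*(0 + 3) = (2 + z)*3 = 6 + 3*z)
(-103 + k(-1, 7))**2 = (-103 + (6 + 3*(-1)))**2 = (-103 + (6 - 3))**2 = (-103 + 3)**2 = (-100)**2 = 10000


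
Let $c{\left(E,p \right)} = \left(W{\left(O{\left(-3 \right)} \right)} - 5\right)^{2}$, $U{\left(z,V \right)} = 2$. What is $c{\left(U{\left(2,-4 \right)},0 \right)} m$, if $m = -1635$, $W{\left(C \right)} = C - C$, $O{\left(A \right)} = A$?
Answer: $-40875$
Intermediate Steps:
$W{\left(C \right)} = 0$
$c{\left(E,p \right)} = 25$ ($c{\left(E,p \right)} = \left(0 - 5\right)^{2} = \left(-5\right)^{2} = 25$)
$c{\left(U{\left(2,-4 \right)},0 \right)} m = 25 \left(-1635\right) = -40875$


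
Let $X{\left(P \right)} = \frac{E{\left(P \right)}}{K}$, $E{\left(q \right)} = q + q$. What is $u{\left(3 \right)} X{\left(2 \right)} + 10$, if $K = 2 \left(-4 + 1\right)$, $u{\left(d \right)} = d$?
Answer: $8$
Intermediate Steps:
$E{\left(q \right)} = 2 q$
$K = -6$ ($K = 2 \left(-3\right) = -6$)
$X{\left(P \right)} = - \frac{P}{3}$ ($X{\left(P \right)} = \frac{2 P}{-6} = 2 P \left(- \frac{1}{6}\right) = - \frac{P}{3}$)
$u{\left(3 \right)} X{\left(2 \right)} + 10 = 3 \left(\left(- \frac{1}{3}\right) 2\right) + 10 = 3 \left(- \frac{2}{3}\right) + 10 = -2 + 10 = 8$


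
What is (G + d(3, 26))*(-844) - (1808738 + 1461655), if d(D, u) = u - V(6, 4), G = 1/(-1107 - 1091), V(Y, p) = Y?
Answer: -3612712605/1099 ≈ -3.2873e+6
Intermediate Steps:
G = -1/2198 (G = 1/(-2198) = -1/2198 ≈ -0.00045496)
d(D, u) = -6 + u (d(D, u) = u - 1*6 = u - 6 = -6 + u)
(G + d(3, 26))*(-844) - (1808738 + 1461655) = (-1/2198 + (-6 + 26))*(-844) - (1808738 + 1461655) = (-1/2198 + 20)*(-844) - 1*3270393 = (43959/2198)*(-844) - 3270393 = -18550698/1099 - 3270393 = -3612712605/1099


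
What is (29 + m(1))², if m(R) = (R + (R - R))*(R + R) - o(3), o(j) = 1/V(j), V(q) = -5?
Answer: 24336/25 ≈ 973.44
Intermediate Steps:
o(j) = -⅕ (o(j) = 1/(-5) = -⅕)
m(R) = ⅕ + 2*R² (m(R) = (R + (R - R))*(R + R) - 1*(-⅕) = (R + 0)*(2*R) + ⅕ = R*(2*R) + ⅕ = 2*R² + ⅕ = ⅕ + 2*R²)
(29 + m(1))² = (29 + (⅕ + 2*1²))² = (29 + (⅕ + 2*1))² = (29 + (⅕ + 2))² = (29 + 11/5)² = (156/5)² = 24336/25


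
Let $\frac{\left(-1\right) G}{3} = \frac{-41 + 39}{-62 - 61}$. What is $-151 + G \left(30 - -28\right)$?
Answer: $- \frac{6307}{41} \approx -153.83$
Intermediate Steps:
$G = - \frac{2}{41}$ ($G = - 3 \frac{-41 + 39}{-62 - 61} = - 3 \left(- \frac{2}{-123}\right) = - 3 \left(\left(-2\right) \left(- \frac{1}{123}\right)\right) = \left(-3\right) \frac{2}{123} = - \frac{2}{41} \approx -0.048781$)
$-151 + G \left(30 - -28\right) = -151 - \frac{2 \left(30 - -28\right)}{41} = -151 - \frac{2 \left(30 + 28\right)}{41} = -151 - \frac{116}{41} = - \frac{6307}{41}$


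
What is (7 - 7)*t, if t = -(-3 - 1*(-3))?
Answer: 0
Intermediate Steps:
t = 0 (t = -(-3 + 3) = -1*0 = 0)
(7 - 7)*t = (7 - 7)*0 = 0*0 = 0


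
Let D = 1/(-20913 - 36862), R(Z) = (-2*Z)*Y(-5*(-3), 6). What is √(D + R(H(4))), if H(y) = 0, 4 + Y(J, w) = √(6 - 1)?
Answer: I*√2311/11555 ≈ 0.0041604*I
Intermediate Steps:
Y(J, w) = -4 + √5 (Y(J, w) = -4 + √(6 - 1) = -4 + √5)
R(Z) = -2*Z*(-4 + √5) (R(Z) = (-2*Z)*(-4 + √5) = -2*Z*(-4 + √5))
D = -1/57775 (D = 1/(-57775) = -1/57775 ≈ -1.7309e-5)
√(D + R(H(4))) = √(-1/57775 + 2*0*(4 - √5)) = √(-1/57775 + 0) = √(-1/57775) = I*√2311/11555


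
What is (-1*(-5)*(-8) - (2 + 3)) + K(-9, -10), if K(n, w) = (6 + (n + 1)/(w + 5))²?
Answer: 319/25 ≈ 12.760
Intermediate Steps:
K(n, w) = (6 + (1 + n)/(5 + w))²
(-1*(-5)*(-8) - (2 + 3)) + K(-9, -10) = (-1*(-5)*(-8) - (2 + 3)) + (31 - 9 + 6*(-10))²/(5 - 10)² = (5*(-8) - 1*5) + (31 - 9 - 60)²/(-5)² = (-40 - 5) + (1/25)*(-38)² = -45 + (1/25)*1444 = -45 + 1444/25 = 319/25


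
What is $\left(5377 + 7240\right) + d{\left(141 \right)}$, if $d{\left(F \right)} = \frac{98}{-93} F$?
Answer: $\frac{386521}{31} \approx 12468.0$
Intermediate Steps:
$d{\left(F \right)} = - \frac{98 F}{93}$ ($d{\left(F \right)} = 98 \left(- \frac{1}{93}\right) F = - \frac{98 F}{93}$)
$\left(5377 + 7240\right) + d{\left(141 \right)} = \left(5377 + 7240\right) - \frac{4606}{31} = 12617 - \frac{4606}{31} = \frac{386521}{31}$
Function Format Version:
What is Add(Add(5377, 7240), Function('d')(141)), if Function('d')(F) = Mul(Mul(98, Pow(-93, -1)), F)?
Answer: Rational(386521, 31) ≈ 12468.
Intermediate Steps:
Function('d')(F) = Mul(Rational(-98, 93), F) (Function('d')(F) = Mul(Mul(98, Rational(-1, 93)), F) = Mul(Rational(-98, 93), F))
Add(Add(5377, 7240), Function('d')(141)) = Add(Add(5377, 7240), Mul(Rational(-98, 93), 141)) = Add(12617, Rational(-4606, 31)) = Rational(386521, 31)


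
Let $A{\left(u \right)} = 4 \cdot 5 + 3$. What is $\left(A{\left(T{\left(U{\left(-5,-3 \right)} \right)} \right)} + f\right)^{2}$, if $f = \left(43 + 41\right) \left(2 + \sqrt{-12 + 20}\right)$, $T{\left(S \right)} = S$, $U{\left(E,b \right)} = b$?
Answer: $92929 + 64176 \sqrt{2} \approx 1.8369 \cdot 10^{5}$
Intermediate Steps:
$A{\left(u \right)} = 23$ ($A{\left(u \right)} = 20 + 3 = 23$)
$f = 168 + 168 \sqrt{2}$ ($f = 84 \left(2 + \sqrt{8}\right) = 84 \left(2 + 2 \sqrt{2}\right) = 168 + 168 \sqrt{2} \approx 405.59$)
$\left(A{\left(T{\left(U{\left(-5,-3 \right)} \right)} \right)} + f\right)^{2} = \left(23 + \left(168 + 168 \sqrt{2}\right)\right)^{2} = \left(191 + 168 \sqrt{2}\right)^{2}$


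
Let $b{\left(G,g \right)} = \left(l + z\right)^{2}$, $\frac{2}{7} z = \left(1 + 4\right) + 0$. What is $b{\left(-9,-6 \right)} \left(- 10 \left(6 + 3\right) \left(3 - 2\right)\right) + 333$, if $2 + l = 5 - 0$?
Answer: $- \frac{74979}{2} \approx -37490.0$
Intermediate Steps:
$l = 3$ ($l = -2 + \left(5 - 0\right) = -2 + \left(5 + 0\right) = -2 + 5 = 3$)
$z = \frac{35}{2}$ ($z = \frac{7 \left(\left(1 + 4\right) + 0\right)}{2} = \frac{7 \left(5 + 0\right)}{2} = \frac{7}{2} \cdot 5 = \frac{35}{2} \approx 17.5$)
$b{\left(G,g \right)} = \frac{1681}{4}$ ($b{\left(G,g \right)} = \left(3 + \frac{35}{2}\right)^{2} = \left(\frac{41}{2}\right)^{2} = \frac{1681}{4}$)
$b{\left(-9,-6 \right)} \left(- 10 \left(6 + 3\right) \left(3 - 2\right)\right) + 333 = \frac{1681 \left(- 10 \left(6 + 3\right) \left(3 - 2\right)\right)}{4} + 333 = \frac{1681 \left(- 10 \cdot 9 \cdot 1\right)}{4} + 333 = \frac{1681 \left(\left(-10\right) 9\right)}{4} + 333 = \frac{1681}{4} \left(-90\right) + 333 = - \frac{75645}{2} + 333 = - \frac{74979}{2}$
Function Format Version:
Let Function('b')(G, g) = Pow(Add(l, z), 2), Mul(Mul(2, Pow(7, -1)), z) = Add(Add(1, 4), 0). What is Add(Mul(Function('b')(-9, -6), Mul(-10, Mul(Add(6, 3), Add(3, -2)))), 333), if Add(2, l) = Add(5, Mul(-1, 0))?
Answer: Rational(-74979, 2) ≈ -37490.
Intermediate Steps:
l = 3 (l = Add(-2, Add(5, Mul(-1, 0))) = Add(-2, Add(5, 0)) = Add(-2, 5) = 3)
z = Rational(35, 2) (z = Mul(Rational(7, 2), Add(Add(1, 4), 0)) = Mul(Rational(7, 2), Add(5, 0)) = Mul(Rational(7, 2), 5) = Rational(35, 2) ≈ 17.500)
Function('b')(G, g) = Rational(1681, 4) (Function('b')(G, g) = Pow(Add(3, Rational(35, 2)), 2) = Pow(Rational(41, 2), 2) = Rational(1681, 4))
Add(Mul(Function('b')(-9, -6), Mul(-10, Mul(Add(6, 3), Add(3, -2)))), 333) = Add(Mul(Rational(1681, 4), Mul(-10, Mul(Add(6, 3), Add(3, -2)))), 333) = Add(Mul(Rational(1681, 4), Mul(-10, Mul(9, 1))), 333) = Add(Mul(Rational(1681, 4), Mul(-10, 9)), 333) = Add(Mul(Rational(1681, 4), -90), 333) = Add(Rational(-75645, 2), 333) = Rational(-74979, 2)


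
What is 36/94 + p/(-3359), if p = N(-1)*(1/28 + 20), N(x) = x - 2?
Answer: 1772037/4420444 ≈ 0.40087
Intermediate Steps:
N(x) = -2 + x
p = -1683/28 (p = (-2 - 1)*(1/28 + 20) = -3*(1/28 + 20) = -3*561/28 = -1683/28 ≈ -60.107)
36/94 + p/(-3359) = 36/94 - 1683/28/(-3359) = 36*(1/94) - 1683/28*(-1/3359) = 18/47 + 1683/94052 = 1772037/4420444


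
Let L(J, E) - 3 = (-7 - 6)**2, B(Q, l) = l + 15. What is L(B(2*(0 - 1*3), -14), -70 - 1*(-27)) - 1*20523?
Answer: -20351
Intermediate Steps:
B(Q, l) = 15 + l
L(J, E) = 172 (L(J, E) = 3 + (-7 - 6)**2 = 3 + (-13)**2 = 3 + 169 = 172)
L(B(2*(0 - 1*3), -14), -70 - 1*(-27)) - 1*20523 = 172 - 1*20523 = 172 - 20523 = -20351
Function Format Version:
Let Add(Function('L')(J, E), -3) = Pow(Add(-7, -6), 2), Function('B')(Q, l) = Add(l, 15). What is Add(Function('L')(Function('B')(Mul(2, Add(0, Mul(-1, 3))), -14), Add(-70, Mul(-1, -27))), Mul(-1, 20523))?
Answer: -20351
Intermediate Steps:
Function('B')(Q, l) = Add(15, l)
Function('L')(J, E) = 172 (Function('L')(J, E) = Add(3, Pow(Add(-7, -6), 2)) = Add(3, Pow(-13, 2)) = Add(3, 169) = 172)
Add(Function('L')(Function('B')(Mul(2, Add(0, Mul(-1, 3))), -14), Add(-70, Mul(-1, -27))), Mul(-1, 20523)) = Add(172, Mul(-1, 20523)) = Add(172, -20523) = -20351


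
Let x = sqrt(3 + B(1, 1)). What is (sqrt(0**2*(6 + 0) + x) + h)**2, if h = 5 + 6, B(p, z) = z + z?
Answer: (11 + 5**(1/4))**2 ≈ 156.13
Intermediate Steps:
B(p, z) = 2*z
h = 11
x = sqrt(5) (x = sqrt(3 + 2*1) = sqrt(3 + 2) = sqrt(5) ≈ 2.2361)
(sqrt(0**2*(6 + 0) + x) + h)**2 = (sqrt(0**2*(6 + 0) + sqrt(5)) + 11)**2 = (sqrt(0*6 + sqrt(5)) + 11)**2 = (sqrt(0 + sqrt(5)) + 11)**2 = (sqrt(sqrt(5)) + 11)**2 = (5**(1/4) + 11)**2 = (11 + 5**(1/4))**2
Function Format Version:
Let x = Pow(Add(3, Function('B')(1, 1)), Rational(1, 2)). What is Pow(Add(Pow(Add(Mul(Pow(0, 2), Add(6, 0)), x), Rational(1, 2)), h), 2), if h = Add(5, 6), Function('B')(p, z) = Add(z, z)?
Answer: Pow(Add(11, Pow(5, Rational(1, 4))), 2) ≈ 156.13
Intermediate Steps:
Function('B')(p, z) = Mul(2, z)
h = 11
x = Pow(5, Rational(1, 2)) (x = Pow(Add(3, Mul(2, 1)), Rational(1, 2)) = Pow(Add(3, 2), Rational(1, 2)) = Pow(5, Rational(1, 2)) ≈ 2.2361)
Pow(Add(Pow(Add(Mul(Pow(0, 2), Add(6, 0)), x), Rational(1, 2)), h), 2) = Pow(Add(Pow(Add(Mul(Pow(0, 2), Add(6, 0)), Pow(5, Rational(1, 2))), Rational(1, 2)), 11), 2) = Pow(Add(Pow(Add(Mul(0, 6), Pow(5, Rational(1, 2))), Rational(1, 2)), 11), 2) = Pow(Add(Pow(Add(0, Pow(5, Rational(1, 2))), Rational(1, 2)), 11), 2) = Pow(Add(Pow(Pow(5, Rational(1, 2)), Rational(1, 2)), 11), 2) = Pow(Add(Pow(5, Rational(1, 4)), 11), 2) = Pow(Add(11, Pow(5, Rational(1, 4))), 2)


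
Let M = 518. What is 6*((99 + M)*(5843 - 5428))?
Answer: 1536330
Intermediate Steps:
6*((99 + M)*(5843 - 5428)) = 6*((99 + 518)*(5843 - 5428)) = 6*(617*415) = 6*256055 = 1536330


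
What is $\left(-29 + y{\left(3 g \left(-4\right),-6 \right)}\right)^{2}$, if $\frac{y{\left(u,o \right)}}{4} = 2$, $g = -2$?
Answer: $441$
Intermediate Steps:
$y{\left(u,o \right)} = 8$ ($y{\left(u,o \right)} = 4 \cdot 2 = 8$)
$\left(-29 + y{\left(3 g \left(-4\right),-6 \right)}\right)^{2} = \left(-29 + 8\right)^{2} = \left(-21\right)^{2} = 441$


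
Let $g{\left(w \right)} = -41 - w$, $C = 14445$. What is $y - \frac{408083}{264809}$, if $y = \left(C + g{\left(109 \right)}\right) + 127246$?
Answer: $\frac{37480922586}{264809} \approx 1.4154 \cdot 10^{5}$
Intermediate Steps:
$y = 141541$ ($y = \left(14445 - 150\right) + 127246 = 14295 + 127246 = 141541$)
$y - \frac{408083}{264809} = 141541 - \frac{408083}{264809} = \frac{37480922586}{264809}$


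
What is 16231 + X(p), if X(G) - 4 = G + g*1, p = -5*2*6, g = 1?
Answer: 16176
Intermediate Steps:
p = -60 (p = -10*6 = -60)
X(G) = 5 + G (X(G) = 4 + (G + 1*1) = 4 + (G + 1) = 4 + (1 + G) = 5 + G)
16231 + X(p) = 16231 + (5 - 60) = 16231 - 55 = 16176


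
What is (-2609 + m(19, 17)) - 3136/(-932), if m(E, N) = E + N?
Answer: -598725/233 ≈ -2569.6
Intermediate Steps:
(-2609 + m(19, 17)) - 3136/(-932) = (-2609 + (19 + 17)) - 3136/(-932) = (-2609 + 36) - 3136*(-1/932) = -2573 + 784/233 = -598725/233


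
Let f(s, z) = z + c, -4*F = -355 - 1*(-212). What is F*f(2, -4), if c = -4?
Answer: -286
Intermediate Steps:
F = 143/4 (F = -(-355 - 1*(-212))/4 = -(-355 + 212)/4 = -1/4*(-143) = 143/4 ≈ 35.750)
f(s, z) = -4 + z (f(s, z) = z - 4 = -4 + z)
F*f(2, -4) = 143*(-4 - 4)/4 = (143/4)*(-8) = -286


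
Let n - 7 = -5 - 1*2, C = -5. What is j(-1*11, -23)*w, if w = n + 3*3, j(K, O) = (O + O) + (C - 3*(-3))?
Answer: -378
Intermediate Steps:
j(K, O) = 4 + 2*O (j(K, O) = (O + O) + (-5 - 3*(-3)) = 2*O + (-5 + 9) = 2*O + 4 = 4 + 2*O)
n = 0 (n = 7 + (-5 - 1*2) = 7 + (-5 - 2) = 7 - 7 = 0)
w = 9 (w = 0 + 3*3 = 0 + 9 = 9)
j(-1*11, -23)*w = (4 + 2*(-23))*9 = (4 - 46)*9 = -42*9 = -378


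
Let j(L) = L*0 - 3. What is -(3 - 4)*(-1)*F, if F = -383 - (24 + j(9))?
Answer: 404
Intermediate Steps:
j(L) = -3 (j(L) = 0 - 3 = -3)
F = -404 (F = -383 - (24 - 3) = -383 - 1*21 = -383 - 21 = -404)
-(3 - 4)*(-1)*F = -(3 - 4)*(-1)*(-404) = -(-1*(-1))*(-404) = -(-404) = -1*(-404) = 404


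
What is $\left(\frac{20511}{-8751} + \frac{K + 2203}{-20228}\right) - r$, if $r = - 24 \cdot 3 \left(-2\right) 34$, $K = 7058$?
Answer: $- \frac{289054165269}{59005076} \approx -4898.8$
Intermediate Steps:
$r = 4896$ ($r = \left(-24\right) \left(-6\right) 34 = 144 \cdot 34 = 4896$)
$\left(\frac{20511}{-8751} + \frac{K + 2203}{-20228}\right) - r = \left(\frac{20511}{-8751} + \frac{7058 + 2203}{-20228}\right) - 4896 = \left(20511 \left(- \frac{1}{8751}\right) + 9261 \left(- \frac{1}{20228}\right)\right) - 4896 = \left(- \frac{6837}{2917} - \frac{9261}{20228}\right) - 4896 = - \frac{165313173}{59005076} - 4896 = - \frac{289054165269}{59005076}$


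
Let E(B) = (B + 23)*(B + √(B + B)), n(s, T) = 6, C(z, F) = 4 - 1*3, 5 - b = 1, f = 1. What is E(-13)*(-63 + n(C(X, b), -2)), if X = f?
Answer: 7410 - 570*I*√26 ≈ 7410.0 - 2906.4*I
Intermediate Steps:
b = 4 (b = 5 - 1*1 = 5 - 1 = 4)
X = 1
C(z, F) = 1 (C(z, F) = 4 - 3 = 1)
E(B) = (23 + B)*(B + √2*√B) (E(B) = (23 + B)*(B + √(2*B)) = (23 + B)*(B + √2*√B))
E(-13)*(-63 + n(C(X, b), -2)) = ((-13)² + 23*(-13) + √2*(-13)^(3/2) + 23*√2*√(-13))*(-63 + 6) = (169 - 299 + √2*(-13*I*√13) + 23*√2*(I*√13))*(-57) = (169 - 299 - 13*I*√26 + 23*I*√26)*(-57) = (-130 + 10*I*√26)*(-57) = 7410 - 570*I*√26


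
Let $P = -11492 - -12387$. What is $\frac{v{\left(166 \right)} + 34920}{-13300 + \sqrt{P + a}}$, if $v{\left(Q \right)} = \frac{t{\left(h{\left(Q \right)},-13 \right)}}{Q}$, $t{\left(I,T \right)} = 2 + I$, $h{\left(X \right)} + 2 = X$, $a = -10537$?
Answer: $- \frac{232224650}{88449821} - \frac{34921 i \sqrt{9642}}{176899642} \approx -2.6255 - 0.019384 i$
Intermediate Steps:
$P = 895$ ($P = -11492 + 12387 = 895$)
$h{\left(X \right)} = -2 + X$
$v{\left(Q \right)} = 1$ ($v{\left(Q \right)} = \frac{2 + \left(-2 + Q\right)}{Q} = \frac{Q}{Q} = 1$)
$\frac{v{\left(166 \right)} + 34920}{-13300 + \sqrt{P + a}} = \frac{1 + 34920}{-13300 + \sqrt{895 - 10537}} = \frac{34921}{-13300 + \sqrt{-9642}} = \frac{34921}{-13300 + i \sqrt{9642}}$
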